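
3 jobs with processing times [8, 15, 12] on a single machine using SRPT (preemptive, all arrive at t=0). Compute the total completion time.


Since all jobs arrive at t=0, SRPT equals SPT ordering.
SPT order: [8, 12, 15]
Completion times:
  Job 1: p=8, C=8
  Job 2: p=12, C=20
  Job 3: p=15, C=35
Total completion time = 8 + 20 + 35 = 63

63


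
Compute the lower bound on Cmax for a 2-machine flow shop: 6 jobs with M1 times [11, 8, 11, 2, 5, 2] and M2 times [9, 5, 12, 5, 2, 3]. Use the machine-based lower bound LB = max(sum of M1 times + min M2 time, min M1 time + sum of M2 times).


LB1 = sum(M1 times) + min(M2 times) = 39 + 2 = 41
LB2 = min(M1 times) + sum(M2 times) = 2 + 36 = 38
Lower bound = max(LB1, LB2) = max(41, 38) = 41

41


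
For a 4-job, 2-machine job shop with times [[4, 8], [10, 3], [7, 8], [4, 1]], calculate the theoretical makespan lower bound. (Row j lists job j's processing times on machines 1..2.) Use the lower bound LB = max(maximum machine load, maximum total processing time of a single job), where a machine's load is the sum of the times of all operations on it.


Machine loads:
  Machine 1: 4 + 10 + 7 + 4 = 25
  Machine 2: 8 + 3 + 8 + 1 = 20
Max machine load = 25
Job totals:
  Job 1: 12
  Job 2: 13
  Job 3: 15
  Job 4: 5
Max job total = 15
Lower bound = max(25, 15) = 25

25


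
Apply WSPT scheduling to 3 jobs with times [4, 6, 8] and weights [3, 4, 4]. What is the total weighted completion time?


Compute p/w ratios and sort ascending (WSPT): [(4, 3), (6, 4), (8, 4)]
Compute weighted completion times:
  Job (p=4,w=3): C=4, w*C=3*4=12
  Job (p=6,w=4): C=10, w*C=4*10=40
  Job (p=8,w=4): C=18, w*C=4*18=72
Total weighted completion time = 124

124


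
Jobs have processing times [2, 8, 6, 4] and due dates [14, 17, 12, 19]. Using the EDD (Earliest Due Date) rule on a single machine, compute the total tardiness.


Sort by due date (EDD order): [(6, 12), (2, 14), (8, 17), (4, 19)]
Compute completion times and tardiness:
  Job 1: p=6, d=12, C=6, tardiness=max(0,6-12)=0
  Job 2: p=2, d=14, C=8, tardiness=max(0,8-14)=0
  Job 3: p=8, d=17, C=16, tardiness=max(0,16-17)=0
  Job 4: p=4, d=19, C=20, tardiness=max(0,20-19)=1
Total tardiness = 1

1


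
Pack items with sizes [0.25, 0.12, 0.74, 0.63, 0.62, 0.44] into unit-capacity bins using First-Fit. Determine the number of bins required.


Place items sequentially using First-Fit:
  Item 0.25 -> new Bin 1
  Item 0.12 -> Bin 1 (now 0.37)
  Item 0.74 -> new Bin 2
  Item 0.63 -> Bin 1 (now 1.0)
  Item 0.62 -> new Bin 3
  Item 0.44 -> new Bin 4
Total bins used = 4

4


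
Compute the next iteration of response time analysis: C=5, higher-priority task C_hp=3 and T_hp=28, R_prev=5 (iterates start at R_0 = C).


R_next = C + ceil(R_prev / T_hp) * C_hp
ceil(5 / 28) = ceil(0.1786) = 1
Interference = 1 * 3 = 3
R_next = 5 + 3 = 8

8


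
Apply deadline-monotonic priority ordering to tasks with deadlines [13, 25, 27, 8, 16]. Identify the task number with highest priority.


Sort tasks by relative deadline (ascending):
  Task 4: deadline = 8
  Task 1: deadline = 13
  Task 5: deadline = 16
  Task 2: deadline = 25
  Task 3: deadline = 27
Priority order (highest first): [4, 1, 5, 2, 3]
Highest priority task = 4

4


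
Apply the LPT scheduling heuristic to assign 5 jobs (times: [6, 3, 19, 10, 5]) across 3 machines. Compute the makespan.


Sort jobs in decreasing order (LPT): [19, 10, 6, 5, 3]
Assign each job to the least loaded machine:
  Machine 1: jobs [19], load = 19
  Machine 2: jobs [10, 3], load = 13
  Machine 3: jobs [6, 5], load = 11
Makespan = max load = 19

19


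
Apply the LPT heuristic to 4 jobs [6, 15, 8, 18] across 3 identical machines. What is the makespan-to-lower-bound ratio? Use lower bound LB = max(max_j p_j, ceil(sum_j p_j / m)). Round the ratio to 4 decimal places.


LPT order: [18, 15, 8, 6]
Machine loads after assignment: [18, 15, 14]
LPT makespan = 18
Lower bound = max(max_job, ceil(total/3)) = max(18, 16) = 18
Ratio = 18 / 18 = 1.0

1.0


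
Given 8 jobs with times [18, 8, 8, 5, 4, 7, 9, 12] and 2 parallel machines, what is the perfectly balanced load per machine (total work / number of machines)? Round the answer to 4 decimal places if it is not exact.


Total processing time = 18 + 8 + 8 + 5 + 4 + 7 + 9 + 12 = 71
Number of machines = 2
Ideal balanced load = 71 / 2 = 35.5

35.5


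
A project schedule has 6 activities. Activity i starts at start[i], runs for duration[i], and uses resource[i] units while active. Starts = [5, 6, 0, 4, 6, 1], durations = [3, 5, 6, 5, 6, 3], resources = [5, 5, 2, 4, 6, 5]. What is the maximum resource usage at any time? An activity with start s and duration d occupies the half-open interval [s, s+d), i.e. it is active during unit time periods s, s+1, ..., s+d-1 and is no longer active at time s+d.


Each activity i is active on [start_i, start_i + duration_i).
Compute total resource usage per time slot:
  t=0: active resources = [2], total = 2
  t=1: active resources = [2, 5], total = 7
  t=2: active resources = [2, 5], total = 7
  t=3: active resources = [2, 5], total = 7
  t=4: active resources = [2, 4], total = 6
  t=5: active resources = [5, 2, 4], total = 11
  t=6: active resources = [5, 5, 4, 6], total = 20
  t=7: active resources = [5, 5, 4, 6], total = 20
  t=8: active resources = [5, 4, 6], total = 15
  t=9: active resources = [5, 6], total = 11
  t=10: active resources = [5, 6], total = 11
  t=11: active resources = [6], total = 6
Peak resource demand = 20

20


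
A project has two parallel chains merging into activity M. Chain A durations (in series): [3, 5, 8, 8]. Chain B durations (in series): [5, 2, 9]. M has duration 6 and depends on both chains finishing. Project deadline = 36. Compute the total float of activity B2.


Forward pass: ES(B2) = sum of predecessors on chain B = 5
EF = ES + duration = 5 + 2 = 7
Backward pass: LF(M) = deadline = 36; LS(M) = 36 - 6 = 30
LF(B2) = LS(M) - sum(successors on chain B) = 30 - 9 = 21
LS = LF - duration = 21 - 2 = 19
Total float = LS - ES = 19 - 5 = 14

14


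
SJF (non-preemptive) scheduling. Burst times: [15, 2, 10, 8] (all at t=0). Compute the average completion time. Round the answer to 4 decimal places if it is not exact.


SJF order (ascending): [2, 8, 10, 15]
Completion times:
  Job 1: burst=2, C=2
  Job 2: burst=8, C=10
  Job 3: burst=10, C=20
  Job 4: burst=15, C=35
Average completion = 67/4 = 16.75

16.75


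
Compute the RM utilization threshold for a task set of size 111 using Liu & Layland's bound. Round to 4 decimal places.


Compute 2^(1/111) = 1.0062641072
Subtract 1: 1.0062641072 - 1 = 0.0062641072
Multiply by n: 111 * 0.0062641072 = 0.6953158992
Round to 4 dp: 0.6953

0.6953


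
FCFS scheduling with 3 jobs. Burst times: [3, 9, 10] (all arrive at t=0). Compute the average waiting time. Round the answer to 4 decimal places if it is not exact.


FCFS order (as given): [3, 9, 10]
Waiting times:
  Job 1: wait = 0
  Job 2: wait = 3
  Job 3: wait = 12
Sum of waiting times = 15
Average waiting time = 15/3 = 5.0

5.0


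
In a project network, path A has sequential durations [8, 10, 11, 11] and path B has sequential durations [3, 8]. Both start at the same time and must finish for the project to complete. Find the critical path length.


Path A total = 8 + 10 + 11 + 11 = 40
Path B total = 3 + 8 = 11
Critical path = longest path = max(40, 11) = 40

40


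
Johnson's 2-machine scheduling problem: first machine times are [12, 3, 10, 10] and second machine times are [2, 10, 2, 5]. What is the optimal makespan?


Apply Johnson's rule:
  Group 1 (a <= b): [(2, 3, 10)]
  Group 2 (a > b): [(4, 10, 5), (1, 12, 2), (3, 10, 2)]
Optimal job order: [2, 4, 1, 3]
Schedule:
  Job 2: M1 done at 3, M2 done at 13
  Job 4: M1 done at 13, M2 done at 18
  Job 1: M1 done at 25, M2 done at 27
  Job 3: M1 done at 35, M2 done at 37
Makespan = 37

37


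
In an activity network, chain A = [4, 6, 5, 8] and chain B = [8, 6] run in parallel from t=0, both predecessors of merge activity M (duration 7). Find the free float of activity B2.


ES(B2) = sum of predecessors on chain B = 8
EF(B2) = ES + duration = 8 + 6 = 14
Successor of B2 is M. ES(M) = max(sum(A), sum(B)) = max(23, 14) = 23
Free float = ES(successor) - EF(current) = 23 - 14 = 9

9


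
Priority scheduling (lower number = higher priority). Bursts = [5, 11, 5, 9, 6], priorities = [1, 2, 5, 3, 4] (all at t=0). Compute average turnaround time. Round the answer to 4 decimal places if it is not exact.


Sort by priority (ascending = highest first):
Order: [(1, 5), (2, 11), (3, 9), (4, 6), (5, 5)]
Completion times:
  Priority 1, burst=5, C=5
  Priority 2, burst=11, C=16
  Priority 3, burst=9, C=25
  Priority 4, burst=6, C=31
  Priority 5, burst=5, C=36
Average turnaround = 113/5 = 22.6

22.6


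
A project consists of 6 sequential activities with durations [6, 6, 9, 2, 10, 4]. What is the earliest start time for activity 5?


Activity 5 starts after activities 1 through 4 complete.
Predecessor durations: [6, 6, 9, 2]
ES = 6 + 6 + 9 + 2 = 23

23


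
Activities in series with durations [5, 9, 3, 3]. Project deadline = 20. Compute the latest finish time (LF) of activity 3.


LF(activity 3) = deadline - sum of successor durations
Successors: activities 4 through 4 with durations [3]
Sum of successor durations = 3
LF = 20 - 3 = 17

17


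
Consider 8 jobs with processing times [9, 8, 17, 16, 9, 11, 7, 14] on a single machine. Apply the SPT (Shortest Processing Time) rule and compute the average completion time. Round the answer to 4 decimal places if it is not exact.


Sort jobs by processing time (SPT order): [7, 8, 9, 9, 11, 14, 16, 17]
Compute completion times sequentially:
  Job 1: processing = 7, completes at 7
  Job 2: processing = 8, completes at 15
  Job 3: processing = 9, completes at 24
  Job 4: processing = 9, completes at 33
  Job 5: processing = 11, completes at 44
  Job 6: processing = 14, completes at 58
  Job 7: processing = 16, completes at 74
  Job 8: processing = 17, completes at 91
Sum of completion times = 346
Average completion time = 346/8 = 43.25

43.25


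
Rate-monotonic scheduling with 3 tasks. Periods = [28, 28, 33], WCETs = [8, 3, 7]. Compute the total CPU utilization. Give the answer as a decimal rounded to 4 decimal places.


Compute individual utilizations (exact fractions):
  Task 1: C/T = 8/28 = 2/7 (approx. 0.2857)
  Task 2: C/T = 3/28 (approx. 0.1071)
  Task 3: C/T = 7/33 (approx. 0.2121)
Total utilization U = 2/7 + 3/28 + 7/33 = 559/924
Rounded to 4 decimal places: U = 0.6050
RM (Liu & Layland) bound for 3 tasks = 0.779763; compare with U = 559/924 (approx. 0.604978)
U <= bound, so schedulable by RM sufficient condition.

0.6050


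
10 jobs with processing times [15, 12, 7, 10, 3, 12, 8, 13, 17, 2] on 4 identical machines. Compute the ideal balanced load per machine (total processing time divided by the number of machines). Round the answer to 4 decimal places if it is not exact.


Total processing time = 15 + 12 + 7 + 10 + 3 + 12 + 8 + 13 + 17 + 2 = 99
Number of machines = 4
Ideal balanced load = 99 / 4 = 24.75

24.75


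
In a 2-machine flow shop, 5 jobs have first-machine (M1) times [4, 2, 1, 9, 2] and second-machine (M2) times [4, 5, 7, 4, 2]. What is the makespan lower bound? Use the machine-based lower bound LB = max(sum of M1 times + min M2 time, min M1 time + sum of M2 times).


LB1 = sum(M1 times) + min(M2 times) = 18 + 2 = 20
LB2 = min(M1 times) + sum(M2 times) = 1 + 22 = 23
Lower bound = max(LB1, LB2) = max(20, 23) = 23

23


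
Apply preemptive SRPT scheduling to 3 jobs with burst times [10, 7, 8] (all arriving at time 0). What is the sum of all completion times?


Since all jobs arrive at t=0, SRPT equals SPT ordering.
SPT order: [7, 8, 10]
Completion times:
  Job 1: p=7, C=7
  Job 2: p=8, C=15
  Job 3: p=10, C=25
Total completion time = 7 + 15 + 25 = 47

47


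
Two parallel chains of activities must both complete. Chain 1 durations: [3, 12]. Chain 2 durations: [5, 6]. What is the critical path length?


Path A total = 3 + 12 = 15
Path B total = 5 + 6 = 11
Critical path = longest path = max(15, 11) = 15

15


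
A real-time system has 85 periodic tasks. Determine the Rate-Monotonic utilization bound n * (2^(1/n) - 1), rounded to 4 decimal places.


Compute 2^(1/85) = 1.0081880126
Subtract 1: 1.0081880126 - 1 = 0.0081880126
Multiply by n: 85 * 0.0081880126 = 0.6959810710
Round to 4 dp: 0.6960

0.6960


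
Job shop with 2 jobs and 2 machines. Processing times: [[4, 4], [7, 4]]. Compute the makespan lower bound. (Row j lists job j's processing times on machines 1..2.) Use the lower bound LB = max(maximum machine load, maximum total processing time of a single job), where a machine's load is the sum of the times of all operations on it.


Machine loads:
  Machine 1: 4 + 7 = 11
  Machine 2: 4 + 4 = 8
Max machine load = 11
Job totals:
  Job 1: 8
  Job 2: 11
Max job total = 11
Lower bound = max(11, 11) = 11

11


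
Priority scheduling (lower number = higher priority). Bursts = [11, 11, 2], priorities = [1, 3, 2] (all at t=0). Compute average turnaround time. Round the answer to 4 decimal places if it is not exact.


Sort by priority (ascending = highest first):
Order: [(1, 11), (2, 2), (3, 11)]
Completion times:
  Priority 1, burst=11, C=11
  Priority 2, burst=2, C=13
  Priority 3, burst=11, C=24
Average turnaround = 48/3 = 16.0

16.0


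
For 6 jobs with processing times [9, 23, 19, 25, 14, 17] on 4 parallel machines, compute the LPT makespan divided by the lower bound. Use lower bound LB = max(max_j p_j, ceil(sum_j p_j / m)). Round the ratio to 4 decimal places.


LPT order: [25, 23, 19, 17, 14, 9]
Machine loads after assignment: [25, 23, 28, 31]
LPT makespan = 31
Lower bound = max(max_job, ceil(total/4)) = max(25, 27) = 27
Ratio = 31 / 27 = 1.1481

1.1481


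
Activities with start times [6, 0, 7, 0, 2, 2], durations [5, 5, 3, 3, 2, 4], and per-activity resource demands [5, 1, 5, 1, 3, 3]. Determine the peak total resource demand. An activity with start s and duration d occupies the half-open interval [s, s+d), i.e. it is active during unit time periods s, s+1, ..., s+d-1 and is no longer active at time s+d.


Each activity i is active on [start_i, start_i + duration_i).
Compute total resource usage per time slot:
  t=0: active resources = [1, 1], total = 2
  t=1: active resources = [1, 1], total = 2
  t=2: active resources = [1, 1, 3, 3], total = 8
  t=3: active resources = [1, 3, 3], total = 7
  t=4: active resources = [1, 3], total = 4
  t=5: active resources = [3], total = 3
  t=6: active resources = [5], total = 5
  t=7: active resources = [5, 5], total = 10
  t=8: active resources = [5, 5], total = 10
  t=9: active resources = [5, 5], total = 10
  t=10: active resources = [5], total = 5
Peak resource demand = 10

10


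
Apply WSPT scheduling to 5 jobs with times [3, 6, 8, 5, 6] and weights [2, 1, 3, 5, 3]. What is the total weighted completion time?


Compute p/w ratios and sort ascending (WSPT): [(5, 5), (3, 2), (6, 3), (8, 3), (6, 1)]
Compute weighted completion times:
  Job (p=5,w=5): C=5, w*C=5*5=25
  Job (p=3,w=2): C=8, w*C=2*8=16
  Job (p=6,w=3): C=14, w*C=3*14=42
  Job (p=8,w=3): C=22, w*C=3*22=66
  Job (p=6,w=1): C=28, w*C=1*28=28
Total weighted completion time = 177

177


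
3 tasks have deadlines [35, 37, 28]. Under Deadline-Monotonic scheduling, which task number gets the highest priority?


Sort tasks by relative deadline (ascending):
  Task 3: deadline = 28
  Task 1: deadline = 35
  Task 2: deadline = 37
Priority order (highest first): [3, 1, 2]
Highest priority task = 3

3


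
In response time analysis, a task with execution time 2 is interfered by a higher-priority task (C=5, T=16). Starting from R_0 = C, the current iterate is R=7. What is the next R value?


R_next = C + ceil(R_prev / T_hp) * C_hp
ceil(7 / 16) = ceil(0.4375) = 1
Interference = 1 * 5 = 5
R_next = 2 + 5 = 7
R_next = R_prev, so the iteration has converged (response time = 7).

7


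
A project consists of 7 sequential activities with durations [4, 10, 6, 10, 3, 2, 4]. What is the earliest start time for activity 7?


Activity 7 starts after activities 1 through 6 complete.
Predecessor durations: [4, 10, 6, 10, 3, 2]
ES = 4 + 10 + 6 + 10 + 3 + 2 = 35

35


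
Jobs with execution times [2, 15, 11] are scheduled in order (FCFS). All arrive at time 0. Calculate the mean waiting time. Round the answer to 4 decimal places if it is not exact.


FCFS order (as given): [2, 15, 11]
Waiting times:
  Job 1: wait = 0
  Job 2: wait = 2
  Job 3: wait = 17
Sum of waiting times = 19
Average waiting time = 19/3 = 6.3333

6.3333


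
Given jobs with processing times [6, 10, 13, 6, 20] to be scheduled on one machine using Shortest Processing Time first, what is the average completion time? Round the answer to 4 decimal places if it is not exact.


Sort jobs by processing time (SPT order): [6, 6, 10, 13, 20]
Compute completion times sequentially:
  Job 1: processing = 6, completes at 6
  Job 2: processing = 6, completes at 12
  Job 3: processing = 10, completes at 22
  Job 4: processing = 13, completes at 35
  Job 5: processing = 20, completes at 55
Sum of completion times = 130
Average completion time = 130/5 = 26.0

26.0


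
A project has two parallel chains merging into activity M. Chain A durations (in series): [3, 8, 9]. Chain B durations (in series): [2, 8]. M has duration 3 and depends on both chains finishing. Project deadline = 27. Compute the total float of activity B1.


Forward pass: ES(B1) = sum of predecessors on chain B = 0
EF = ES + duration = 0 + 2 = 2
Backward pass: LF(M) = deadline = 27; LS(M) = 27 - 3 = 24
LF(B1) = LS(M) - sum(successors on chain B) = 24 - 8 = 16
LS = LF - duration = 16 - 2 = 14
Total float = LS - ES = 14 - 0 = 14

14


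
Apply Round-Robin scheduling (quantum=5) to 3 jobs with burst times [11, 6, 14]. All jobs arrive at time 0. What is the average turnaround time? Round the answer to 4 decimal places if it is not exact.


Time quantum = 5
Execution trace:
  J1 runs 5 units, time = 5
  J2 runs 5 units, time = 10
  J3 runs 5 units, time = 15
  J1 runs 5 units, time = 20
  J2 runs 1 units, time = 21
  J3 runs 5 units, time = 26
  J1 runs 1 units, time = 27
  J3 runs 4 units, time = 31
Finish times: [27, 21, 31]
Average turnaround = 79/3 = 26.3333

26.3333


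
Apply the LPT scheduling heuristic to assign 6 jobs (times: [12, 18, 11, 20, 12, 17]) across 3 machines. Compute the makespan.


Sort jobs in decreasing order (LPT): [20, 18, 17, 12, 12, 11]
Assign each job to the least loaded machine:
  Machine 1: jobs [20, 11], load = 31
  Machine 2: jobs [18, 12], load = 30
  Machine 3: jobs [17, 12], load = 29
Makespan = max load = 31

31


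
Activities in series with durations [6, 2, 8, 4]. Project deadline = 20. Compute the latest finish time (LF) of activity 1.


LF(activity 1) = deadline - sum of successor durations
Successors: activities 2 through 4 with durations [2, 8, 4]
Sum of successor durations = 14
LF = 20 - 14 = 6

6


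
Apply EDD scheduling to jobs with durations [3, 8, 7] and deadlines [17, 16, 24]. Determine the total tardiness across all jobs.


Sort by due date (EDD order): [(8, 16), (3, 17), (7, 24)]
Compute completion times and tardiness:
  Job 1: p=8, d=16, C=8, tardiness=max(0,8-16)=0
  Job 2: p=3, d=17, C=11, tardiness=max(0,11-17)=0
  Job 3: p=7, d=24, C=18, tardiness=max(0,18-24)=0
Total tardiness = 0

0


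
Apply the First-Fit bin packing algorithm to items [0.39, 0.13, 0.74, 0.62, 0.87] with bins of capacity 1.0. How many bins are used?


Place items sequentially using First-Fit:
  Item 0.39 -> new Bin 1
  Item 0.13 -> Bin 1 (now 0.52)
  Item 0.74 -> new Bin 2
  Item 0.62 -> new Bin 3
  Item 0.87 -> new Bin 4
Total bins used = 4

4


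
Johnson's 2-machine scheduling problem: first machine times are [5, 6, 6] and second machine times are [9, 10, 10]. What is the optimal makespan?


Apply Johnson's rule:
  Group 1 (a <= b): [(1, 5, 9), (2, 6, 10), (3, 6, 10)]
  Group 2 (a > b): []
Optimal job order: [1, 2, 3]
Schedule:
  Job 1: M1 done at 5, M2 done at 14
  Job 2: M1 done at 11, M2 done at 24
  Job 3: M1 done at 17, M2 done at 34
Makespan = 34

34


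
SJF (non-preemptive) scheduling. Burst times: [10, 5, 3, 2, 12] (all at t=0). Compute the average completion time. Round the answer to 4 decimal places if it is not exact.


SJF order (ascending): [2, 3, 5, 10, 12]
Completion times:
  Job 1: burst=2, C=2
  Job 2: burst=3, C=5
  Job 3: burst=5, C=10
  Job 4: burst=10, C=20
  Job 5: burst=12, C=32
Average completion = 69/5 = 13.8

13.8


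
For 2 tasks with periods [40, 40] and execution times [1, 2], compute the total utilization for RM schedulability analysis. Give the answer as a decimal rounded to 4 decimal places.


Compute individual utilizations (exact fractions):
  Task 1: C/T = 1/40 (approx. 0.025)
  Task 2: C/T = 2/40 = 1/20 (approx. 0.05)
Total utilization U = 1/40 + 1/20 = 3/40
Rounded to 4 decimal places: U = 0.0750
RM (Liu & Layland) bound for 2 tasks = 0.828427; compare with U = 3/40 (approx. 0.075000)
U <= bound, so schedulable by RM sufficient condition.

0.0750


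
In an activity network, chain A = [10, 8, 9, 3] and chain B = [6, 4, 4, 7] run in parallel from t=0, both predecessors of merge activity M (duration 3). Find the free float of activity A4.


ES(A4) = sum of predecessors on chain A = 27
EF(A4) = ES + duration = 27 + 3 = 30
Successor of A4 is M. ES(M) = max(sum(A), sum(B)) = max(30, 21) = 30
Free float = ES(successor) - EF(current) = 30 - 30 = 0

0


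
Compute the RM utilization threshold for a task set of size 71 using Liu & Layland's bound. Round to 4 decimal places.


Compute 2^(1/71) = 1.0098104463
Subtract 1: 1.0098104463 - 1 = 0.0098104463
Multiply by n: 71 * 0.0098104463 = 0.6965416873
Round to 4 dp: 0.6965

0.6965


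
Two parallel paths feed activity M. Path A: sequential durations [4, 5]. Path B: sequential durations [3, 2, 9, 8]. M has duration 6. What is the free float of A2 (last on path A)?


ES(A2) = sum of predecessors on chain A = 4
EF(A2) = ES + duration = 4 + 5 = 9
Successor of A2 is M. ES(M) = max(sum(A), sum(B)) = max(9, 22) = 22
Free float = ES(successor) - EF(current) = 22 - 9 = 13

13


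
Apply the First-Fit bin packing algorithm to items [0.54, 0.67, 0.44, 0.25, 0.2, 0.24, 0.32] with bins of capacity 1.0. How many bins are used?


Place items sequentially using First-Fit:
  Item 0.54 -> new Bin 1
  Item 0.67 -> new Bin 2
  Item 0.44 -> Bin 1 (now 0.98)
  Item 0.25 -> Bin 2 (now 0.92)
  Item 0.2 -> new Bin 3
  Item 0.24 -> Bin 3 (now 0.44)
  Item 0.32 -> Bin 3 (now 0.76)
Total bins used = 3

3


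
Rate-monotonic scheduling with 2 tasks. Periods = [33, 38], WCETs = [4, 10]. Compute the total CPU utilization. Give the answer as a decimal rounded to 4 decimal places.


Compute individual utilizations (exact fractions):
  Task 1: C/T = 4/33 (approx. 0.1212)
  Task 2: C/T = 10/38 = 5/19 (approx. 0.2632)
Total utilization U = 4/33 + 5/19 = 241/627
Rounded to 4 decimal places: U = 0.3844
RM (Liu & Layland) bound for 2 tasks = 0.828427; compare with U = 241/627 (approx. 0.384370)
U <= bound, so schedulable by RM sufficient condition.

0.3844


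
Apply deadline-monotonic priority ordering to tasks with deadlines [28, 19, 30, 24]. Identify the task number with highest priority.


Sort tasks by relative deadline (ascending):
  Task 2: deadline = 19
  Task 4: deadline = 24
  Task 1: deadline = 28
  Task 3: deadline = 30
Priority order (highest first): [2, 4, 1, 3]
Highest priority task = 2

2


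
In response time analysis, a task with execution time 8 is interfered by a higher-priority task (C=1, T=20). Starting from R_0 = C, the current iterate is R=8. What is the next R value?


R_next = C + ceil(R_prev / T_hp) * C_hp
ceil(8 / 20) = ceil(0.4) = 1
Interference = 1 * 1 = 1
R_next = 8 + 1 = 9

9


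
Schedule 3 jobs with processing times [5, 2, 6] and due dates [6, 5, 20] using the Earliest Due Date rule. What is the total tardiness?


Sort by due date (EDD order): [(2, 5), (5, 6), (6, 20)]
Compute completion times and tardiness:
  Job 1: p=2, d=5, C=2, tardiness=max(0,2-5)=0
  Job 2: p=5, d=6, C=7, tardiness=max(0,7-6)=1
  Job 3: p=6, d=20, C=13, tardiness=max(0,13-20)=0
Total tardiness = 1

1


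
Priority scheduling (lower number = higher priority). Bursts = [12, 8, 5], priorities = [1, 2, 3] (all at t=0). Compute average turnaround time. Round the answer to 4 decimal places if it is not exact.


Sort by priority (ascending = highest first):
Order: [(1, 12), (2, 8), (3, 5)]
Completion times:
  Priority 1, burst=12, C=12
  Priority 2, burst=8, C=20
  Priority 3, burst=5, C=25
Average turnaround = 57/3 = 19.0

19.0


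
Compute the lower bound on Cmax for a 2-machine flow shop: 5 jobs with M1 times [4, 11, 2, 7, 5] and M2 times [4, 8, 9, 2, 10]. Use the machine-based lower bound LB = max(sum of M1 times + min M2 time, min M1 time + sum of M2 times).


LB1 = sum(M1 times) + min(M2 times) = 29 + 2 = 31
LB2 = min(M1 times) + sum(M2 times) = 2 + 33 = 35
Lower bound = max(LB1, LB2) = max(31, 35) = 35

35


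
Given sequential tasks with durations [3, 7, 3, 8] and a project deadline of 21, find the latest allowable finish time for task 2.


LF(activity 2) = deadline - sum of successor durations
Successors: activities 3 through 4 with durations [3, 8]
Sum of successor durations = 11
LF = 21 - 11 = 10

10


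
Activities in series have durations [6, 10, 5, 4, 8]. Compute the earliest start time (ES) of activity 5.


Activity 5 starts after activities 1 through 4 complete.
Predecessor durations: [6, 10, 5, 4]
ES = 6 + 10 + 5 + 4 = 25

25


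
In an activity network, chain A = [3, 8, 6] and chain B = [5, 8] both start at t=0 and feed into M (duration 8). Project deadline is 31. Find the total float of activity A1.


Forward pass: ES(A1) = sum of predecessors on chain A = 0
EF = ES + duration = 0 + 3 = 3
Backward pass: LF(M) = deadline = 31; LS(M) = 31 - 8 = 23
LF(A1) = LS(M) - sum(successors on chain A) = 23 - 14 = 9
LS = LF - duration = 9 - 3 = 6
Total float = LS - ES = 6 - 0 = 6

6


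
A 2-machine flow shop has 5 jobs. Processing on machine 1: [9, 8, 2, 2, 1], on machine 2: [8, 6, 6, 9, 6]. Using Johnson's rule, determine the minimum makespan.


Apply Johnson's rule:
  Group 1 (a <= b): [(5, 1, 6), (3, 2, 6), (4, 2, 9)]
  Group 2 (a > b): [(1, 9, 8), (2, 8, 6)]
Optimal job order: [5, 3, 4, 1, 2]
Schedule:
  Job 5: M1 done at 1, M2 done at 7
  Job 3: M1 done at 3, M2 done at 13
  Job 4: M1 done at 5, M2 done at 22
  Job 1: M1 done at 14, M2 done at 30
  Job 2: M1 done at 22, M2 done at 36
Makespan = 36

36


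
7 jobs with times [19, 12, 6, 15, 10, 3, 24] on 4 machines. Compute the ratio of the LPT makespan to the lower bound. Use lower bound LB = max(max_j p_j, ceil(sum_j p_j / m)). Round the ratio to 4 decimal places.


LPT order: [24, 19, 15, 12, 10, 6, 3]
Machine loads after assignment: [24, 22, 21, 22]
LPT makespan = 24
Lower bound = max(max_job, ceil(total/4)) = max(24, 23) = 24
Ratio = 24 / 24 = 1.0

1.0


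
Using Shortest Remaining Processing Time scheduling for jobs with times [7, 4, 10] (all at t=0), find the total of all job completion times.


Since all jobs arrive at t=0, SRPT equals SPT ordering.
SPT order: [4, 7, 10]
Completion times:
  Job 1: p=4, C=4
  Job 2: p=7, C=11
  Job 3: p=10, C=21
Total completion time = 4 + 11 + 21 = 36

36


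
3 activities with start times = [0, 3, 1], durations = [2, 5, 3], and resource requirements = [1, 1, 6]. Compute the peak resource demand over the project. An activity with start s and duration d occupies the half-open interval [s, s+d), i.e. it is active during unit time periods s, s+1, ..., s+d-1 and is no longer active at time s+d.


Each activity i is active on [start_i, start_i + duration_i).
Compute total resource usage per time slot:
  t=0: active resources = [1], total = 1
  t=1: active resources = [1, 6], total = 7
  t=2: active resources = [6], total = 6
  t=3: active resources = [1, 6], total = 7
  t=4: active resources = [1], total = 1
  t=5: active resources = [1], total = 1
  t=6: active resources = [1], total = 1
  t=7: active resources = [1], total = 1
Peak resource demand = 7

7


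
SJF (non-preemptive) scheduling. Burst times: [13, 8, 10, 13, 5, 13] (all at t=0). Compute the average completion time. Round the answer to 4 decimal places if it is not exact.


SJF order (ascending): [5, 8, 10, 13, 13, 13]
Completion times:
  Job 1: burst=5, C=5
  Job 2: burst=8, C=13
  Job 3: burst=10, C=23
  Job 4: burst=13, C=36
  Job 5: burst=13, C=49
  Job 6: burst=13, C=62
Average completion = 188/6 = 31.3333

31.3333


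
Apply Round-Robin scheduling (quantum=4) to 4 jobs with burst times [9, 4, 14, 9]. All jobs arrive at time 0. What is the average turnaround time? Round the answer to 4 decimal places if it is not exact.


Time quantum = 4
Execution trace:
  J1 runs 4 units, time = 4
  J2 runs 4 units, time = 8
  J3 runs 4 units, time = 12
  J4 runs 4 units, time = 16
  J1 runs 4 units, time = 20
  J3 runs 4 units, time = 24
  J4 runs 4 units, time = 28
  J1 runs 1 units, time = 29
  J3 runs 4 units, time = 33
  J4 runs 1 units, time = 34
  J3 runs 2 units, time = 36
Finish times: [29, 8, 36, 34]
Average turnaround = 107/4 = 26.75

26.75


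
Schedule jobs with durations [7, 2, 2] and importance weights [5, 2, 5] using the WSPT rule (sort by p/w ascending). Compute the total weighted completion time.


Compute p/w ratios and sort ascending (WSPT): [(2, 5), (2, 2), (7, 5)]
Compute weighted completion times:
  Job (p=2,w=5): C=2, w*C=5*2=10
  Job (p=2,w=2): C=4, w*C=2*4=8
  Job (p=7,w=5): C=11, w*C=5*11=55
Total weighted completion time = 73

73


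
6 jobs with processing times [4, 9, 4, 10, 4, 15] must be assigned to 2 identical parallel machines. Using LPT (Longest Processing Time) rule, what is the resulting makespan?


Sort jobs in decreasing order (LPT): [15, 10, 9, 4, 4, 4]
Assign each job to the least loaded machine:
  Machine 1: jobs [15, 4, 4], load = 23
  Machine 2: jobs [10, 9, 4], load = 23
Makespan = max load = 23

23


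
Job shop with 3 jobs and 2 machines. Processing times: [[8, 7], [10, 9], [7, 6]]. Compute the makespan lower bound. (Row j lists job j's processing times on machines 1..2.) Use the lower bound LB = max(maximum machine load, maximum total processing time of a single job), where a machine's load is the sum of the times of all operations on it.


Machine loads:
  Machine 1: 8 + 10 + 7 = 25
  Machine 2: 7 + 9 + 6 = 22
Max machine load = 25
Job totals:
  Job 1: 15
  Job 2: 19
  Job 3: 13
Max job total = 19
Lower bound = max(25, 19) = 25

25


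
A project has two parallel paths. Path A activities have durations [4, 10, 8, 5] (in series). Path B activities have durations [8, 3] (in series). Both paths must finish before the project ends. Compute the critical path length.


Path A total = 4 + 10 + 8 + 5 = 27
Path B total = 8 + 3 = 11
Critical path = longest path = max(27, 11) = 27

27


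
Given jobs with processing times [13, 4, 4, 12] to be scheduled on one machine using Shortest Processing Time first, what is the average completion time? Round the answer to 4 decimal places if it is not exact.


Sort jobs by processing time (SPT order): [4, 4, 12, 13]
Compute completion times sequentially:
  Job 1: processing = 4, completes at 4
  Job 2: processing = 4, completes at 8
  Job 3: processing = 12, completes at 20
  Job 4: processing = 13, completes at 33
Sum of completion times = 65
Average completion time = 65/4 = 16.25

16.25


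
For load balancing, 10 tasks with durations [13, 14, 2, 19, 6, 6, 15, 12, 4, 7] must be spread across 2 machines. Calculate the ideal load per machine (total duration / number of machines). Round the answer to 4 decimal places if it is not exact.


Total processing time = 13 + 14 + 2 + 19 + 6 + 6 + 15 + 12 + 4 + 7 = 98
Number of machines = 2
Ideal balanced load = 98 / 2 = 49.0

49.0


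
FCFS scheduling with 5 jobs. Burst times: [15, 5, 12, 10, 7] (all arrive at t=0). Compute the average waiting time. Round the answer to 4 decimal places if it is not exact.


FCFS order (as given): [15, 5, 12, 10, 7]
Waiting times:
  Job 1: wait = 0
  Job 2: wait = 15
  Job 3: wait = 20
  Job 4: wait = 32
  Job 5: wait = 42
Sum of waiting times = 109
Average waiting time = 109/5 = 21.8

21.8


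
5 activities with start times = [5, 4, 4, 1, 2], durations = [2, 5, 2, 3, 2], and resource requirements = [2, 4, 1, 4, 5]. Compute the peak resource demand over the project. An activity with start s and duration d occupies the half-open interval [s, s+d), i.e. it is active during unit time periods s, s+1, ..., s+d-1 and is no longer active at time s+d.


Each activity i is active on [start_i, start_i + duration_i).
Compute total resource usage per time slot:
  t=0: active resources = [], total = 0
  t=1: active resources = [4], total = 4
  t=2: active resources = [4, 5], total = 9
  t=3: active resources = [4, 5], total = 9
  t=4: active resources = [4, 1], total = 5
  t=5: active resources = [2, 4, 1], total = 7
  t=6: active resources = [2, 4], total = 6
  t=7: active resources = [4], total = 4
  t=8: active resources = [4], total = 4
Peak resource demand = 9

9


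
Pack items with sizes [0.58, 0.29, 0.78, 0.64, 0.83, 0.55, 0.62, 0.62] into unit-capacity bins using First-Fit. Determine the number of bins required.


Place items sequentially using First-Fit:
  Item 0.58 -> new Bin 1
  Item 0.29 -> Bin 1 (now 0.87)
  Item 0.78 -> new Bin 2
  Item 0.64 -> new Bin 3
  Item 0.83 -> new Bin 4
  Item 0.55 -> new Bin 5
  Item 0.62 -> new Bin 6
  Item 0.62 -> new Bin 7
Total bins used = 7

7


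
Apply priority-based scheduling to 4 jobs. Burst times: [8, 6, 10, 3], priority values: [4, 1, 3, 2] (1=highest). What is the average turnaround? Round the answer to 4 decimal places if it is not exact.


Sort by priority (ascending = highest first):
Order: [(1, 6), (2, 3), (3, 10), (4, 8)]
Completion times:
  Priority 1, burst=6, C=6
  Priority 2, burst=3, C=9
  Priority 3, burst=10, C=19
  Priority 4, burst=8, C=27
Average turnaround = 61/4 = 15.25

15.25


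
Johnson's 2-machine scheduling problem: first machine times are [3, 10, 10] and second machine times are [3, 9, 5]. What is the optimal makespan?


Apply Johnson's rule:
  Group 1 (a <= b): [(1, 3, 3)]
  Group 2 (a > b): [(2, 10, 9), (3, 10, 5)]
Optimal job order: [1, 2, 3]
Schedule:
  Job 1: M1 done at 3, M2 done at 6
  Job 2: M1 done at 13, M2 done at 22
  Job 3: M1 done at 23, M2 done at 28
Makespan = 28

28


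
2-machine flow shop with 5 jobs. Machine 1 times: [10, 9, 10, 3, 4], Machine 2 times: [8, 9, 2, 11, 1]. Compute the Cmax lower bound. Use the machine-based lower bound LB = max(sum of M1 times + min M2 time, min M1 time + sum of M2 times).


LB1 = sum(M1 times) + min(M2 times) = 36 + 1 = 37
LB2 = min(M1 times) + sum(M2 times) = 3 + 31 = 34
Lower bound = max(LB1, LB2) = max(37, 34) = 37

37


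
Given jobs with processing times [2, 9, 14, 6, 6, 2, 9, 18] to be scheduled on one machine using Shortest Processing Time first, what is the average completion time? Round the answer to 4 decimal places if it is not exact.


Sort jobs by processing time (SPT order): [2, 2, 6, 6, 9, 9, 14, 18]
Compute completion times sequentially:
  Job 1: processing = 2, completes at 2
  Job 2: processing = 2, completes at 4
  Job 3: processing = 6, completes at 10
  Job 4: processing = 6, completes at 16
  Job 5: processing = 9, completes at 25
  Job 6: processing = 9, completes at 34
  Job 7: processing = 14, completes at 48
  Job 8: processing = 18, completes at 66
Sum of completion times = 205
Average completion time = 205/8 = 25.625

25.625


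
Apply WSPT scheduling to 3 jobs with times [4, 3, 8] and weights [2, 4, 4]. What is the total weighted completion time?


Compute p/w ratios and sort ascending (WSPT): [(3, 4), (4, 2), (8, 4)]
Compute weighted completion times:
  Job (p=3,w=4): C=3, w*C=4*3=12
  Job (p=4,w=2): C=7, w*C=2*7=14
  Job (p=8,w=4): C=15, w*C=4*15=60
Total weighted completion time = 86

86


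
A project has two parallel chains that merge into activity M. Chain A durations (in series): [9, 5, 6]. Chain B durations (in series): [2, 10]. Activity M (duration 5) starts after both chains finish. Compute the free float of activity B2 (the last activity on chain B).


ES(B2) = sum of predecessors on chain B = 2
EF(B2) = ES + duration = 2 + 10 = 12
Successor of B2 is M. ES(M) = max(sum(A), sum(B)) = max(20, 12) = 20
Free float = ES(successor) - EF(current) = 20 - 12 = 8

8


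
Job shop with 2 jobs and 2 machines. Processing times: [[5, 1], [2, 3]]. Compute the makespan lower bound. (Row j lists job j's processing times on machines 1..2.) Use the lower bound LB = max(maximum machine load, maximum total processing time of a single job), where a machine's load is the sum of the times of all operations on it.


Machine loads:
  Machine 1: 5 + 2 = 7
  Machine 2: 1 + 3 = 4
Max machine load = 7
Job totals:
  Job 1: 6
  Job 2: 5
Max job total = 6
Lower bound = max(7, 6) = 7

7


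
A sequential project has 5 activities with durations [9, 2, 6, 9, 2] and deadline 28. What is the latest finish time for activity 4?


LF(activity 4) = deadline - sum of successor durations
Successors: activities 5 through 5 with durations [2]
Sum of successor durations = 2
LF = 28 - 2 = 26

26


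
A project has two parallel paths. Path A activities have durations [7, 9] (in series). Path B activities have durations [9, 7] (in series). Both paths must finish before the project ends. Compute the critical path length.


Path A total = 7 + 9 = 16
Path B total = 9 + 7 = 16
Critical path = longest path = max(16, 16) = 16

16


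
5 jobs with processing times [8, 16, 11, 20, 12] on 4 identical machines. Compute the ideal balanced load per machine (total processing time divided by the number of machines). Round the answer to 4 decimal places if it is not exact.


Total processing time = 8 + 16 + 11 + 20 + 12 = 67
Number of machines = 4
Ideal balanced load = 67 / 4 = 16.75

16.75


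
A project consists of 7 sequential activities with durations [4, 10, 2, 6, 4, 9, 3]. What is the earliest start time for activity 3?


Activity 3 starts after activities 1 through 2 complete.
Predecessor durations: [4, 10]
ES = 4 + 10 = 14

14


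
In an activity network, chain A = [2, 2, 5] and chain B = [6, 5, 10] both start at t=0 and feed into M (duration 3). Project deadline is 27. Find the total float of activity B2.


Forward pass: ES(B2) = sum of predecessors on chain B = 6
EF = ES + duration = 6 + 5 = 11
Backward pass: LF(M) = deadline = 27; LS(M) = 27 - 3 = 24
LF(B2) = LS(M) - sum(successors on chain B) = 24 - 10 = 14
LS = LF - duration = 14 - 5 = 9
Total float = LS - ES = 9 - 6 = 3

3


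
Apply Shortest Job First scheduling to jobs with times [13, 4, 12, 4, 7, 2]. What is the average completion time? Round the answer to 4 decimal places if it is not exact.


SJF order (ascending): [2, 4, 4, 7, 12, 13]
Completion times:
  Job 1: burst=2, C=2
  Job 2: burst=4, C=6
  Job 3: burst=4, C=10
  Job 4: burst=7, C=17
  Job 5: burst=12, C=29
  Job 6: burst=13, C=42
Average completion = 106/6 = 17.6667

17.6667


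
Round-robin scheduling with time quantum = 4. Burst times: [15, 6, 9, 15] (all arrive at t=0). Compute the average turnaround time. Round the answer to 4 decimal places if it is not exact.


Time quantum = 4
Execution trace:
  J1 runs 4 units, time = 4
  J2 runs 4 units, time = 8
  J3 runs 4 units, time = 12
  J4 runs 4 units, time = 16
  J1 runs 4 units, time = 20
  J2 runs 2 units, time = 22
  J3 runs 4 units, time = 26
  J4 runs 4 units, time = 30
  J1 runs 4 units, time = 34
  J3 runs 1 units, time = 35
  J4 runs 4 units, time = 39
  J1 runs 3 units, time = 42
  J4 runs 3 units, time = 45
Finish times: [42, 22, 35, 45]
Average turnaround = 144/4 = 36.0

36.0


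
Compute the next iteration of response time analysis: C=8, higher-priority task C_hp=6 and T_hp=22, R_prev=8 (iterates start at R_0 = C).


R_next = C + ceil(R_prev / T_hp) * C_hp
ceil(8 / 22) = ceil(0.3636) = 1
Interference = 1 * 6 = 6
R_next = 8 + 6 = 14

14
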